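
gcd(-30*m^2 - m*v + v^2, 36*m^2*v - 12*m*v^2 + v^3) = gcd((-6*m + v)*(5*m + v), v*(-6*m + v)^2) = -6*m + v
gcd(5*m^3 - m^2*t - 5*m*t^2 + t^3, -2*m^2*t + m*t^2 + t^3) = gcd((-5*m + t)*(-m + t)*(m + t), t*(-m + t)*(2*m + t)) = -m + t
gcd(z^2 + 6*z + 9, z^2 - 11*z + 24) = 1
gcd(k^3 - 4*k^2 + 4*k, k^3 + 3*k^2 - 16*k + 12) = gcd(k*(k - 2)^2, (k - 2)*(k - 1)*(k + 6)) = k - 2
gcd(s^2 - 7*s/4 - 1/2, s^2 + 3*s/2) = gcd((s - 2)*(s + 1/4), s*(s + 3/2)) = 1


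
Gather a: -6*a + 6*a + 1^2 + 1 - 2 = 0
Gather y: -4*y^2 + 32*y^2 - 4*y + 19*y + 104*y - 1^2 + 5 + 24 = 28*y^2 + 119*y + 28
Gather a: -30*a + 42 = 42 - 30*a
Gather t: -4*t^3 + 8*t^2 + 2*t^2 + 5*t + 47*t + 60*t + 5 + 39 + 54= -4*t^3 + 10*t^2 + 112*t + 98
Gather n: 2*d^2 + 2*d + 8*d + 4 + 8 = 2*d^2 + 10*d + 12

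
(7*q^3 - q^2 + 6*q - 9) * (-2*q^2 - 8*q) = -14*q^5 - 54*q^4 - 4*q^3 - 30*q^2 + 72*q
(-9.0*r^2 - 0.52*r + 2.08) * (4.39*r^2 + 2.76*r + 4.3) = -39.51*r^4 - 27.1228*r^3 - 31.004*r^2 + 3.5048*r + 8.944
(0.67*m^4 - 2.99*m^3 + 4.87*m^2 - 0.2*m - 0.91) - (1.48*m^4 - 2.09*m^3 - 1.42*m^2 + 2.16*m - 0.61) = -0.81*m^4 - 0.9*m^3 + 6.29*m^2 - 2.36*m - 0.3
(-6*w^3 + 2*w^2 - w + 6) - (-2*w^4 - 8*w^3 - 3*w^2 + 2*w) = 2*w^4 + 2*w^3 + 5*w^2 - 3*w + 6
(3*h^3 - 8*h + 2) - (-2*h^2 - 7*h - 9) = 3*h^3 + 2*h^2 - h + 11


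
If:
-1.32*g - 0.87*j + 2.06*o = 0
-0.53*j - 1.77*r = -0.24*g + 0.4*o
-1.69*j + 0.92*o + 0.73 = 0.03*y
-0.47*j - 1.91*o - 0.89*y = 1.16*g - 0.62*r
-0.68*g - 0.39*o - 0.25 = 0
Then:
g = -0.34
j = 0.40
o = -0.05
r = -0.16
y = 0.23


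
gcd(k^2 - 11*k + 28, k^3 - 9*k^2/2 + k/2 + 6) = k - 4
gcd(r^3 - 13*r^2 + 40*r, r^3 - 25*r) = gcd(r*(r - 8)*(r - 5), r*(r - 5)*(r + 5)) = r^2 - 5*r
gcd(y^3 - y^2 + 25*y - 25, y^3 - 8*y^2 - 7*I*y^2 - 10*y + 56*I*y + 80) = y - 5*I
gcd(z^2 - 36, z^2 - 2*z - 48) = z + 6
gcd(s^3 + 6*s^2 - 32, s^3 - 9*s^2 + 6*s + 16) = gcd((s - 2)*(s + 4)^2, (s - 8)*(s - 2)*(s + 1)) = s - 2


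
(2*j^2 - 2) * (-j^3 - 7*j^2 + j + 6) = -2*j^5 - 14*j^4 + 4*j^3 + 26*j^2 - 2*j - 12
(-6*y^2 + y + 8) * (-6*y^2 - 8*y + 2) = 36*y^4 + 42*y^3 - 68*y^2 - 62*y + 16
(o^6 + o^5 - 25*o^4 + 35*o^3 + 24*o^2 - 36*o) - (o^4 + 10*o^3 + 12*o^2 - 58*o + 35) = o^6 + o^5 - 26*o^4 + 25*o^3 + 12*o^2 + 22*o - 35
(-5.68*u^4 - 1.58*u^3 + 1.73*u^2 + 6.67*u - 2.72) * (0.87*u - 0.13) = -4.9416*u^5 - 0.6362*u^4 + 1.7105*u^3 + 5.578*u^2 - 3.2335*u + 0.3536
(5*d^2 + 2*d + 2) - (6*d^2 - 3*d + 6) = -d^2 + 5*d - 4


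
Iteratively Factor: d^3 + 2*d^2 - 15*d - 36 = (d + 3)*(d^2 - d - 12) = (d - 4)*(d + 3)*(d + 3)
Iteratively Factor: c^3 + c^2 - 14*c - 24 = (c + 3)*(c^2 - 2*c - 8) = (c - 4)*(c + 3)*(c + 2)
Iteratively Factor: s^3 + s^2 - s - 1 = (s + 1)*(s^2 - 1) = (s + 1)^2*(s - 1)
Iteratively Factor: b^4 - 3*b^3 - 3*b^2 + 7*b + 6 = (b - 3)*(b^3 - 3*b - 2) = (b - 3)*(b - 2)*(b^2 + 2*b + 1) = (b - 3)*(b - 2)*(b + 1)*(b + 1)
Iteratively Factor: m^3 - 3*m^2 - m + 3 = (m - 3)*(m^2 - 1) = (m - 3)*(m - 1)*(m + 1)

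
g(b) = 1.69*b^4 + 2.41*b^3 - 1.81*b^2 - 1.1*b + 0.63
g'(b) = 6.76*b^3 + 7.23*b^2 - 3.62*b - 1.1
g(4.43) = 820.64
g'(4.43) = 712.45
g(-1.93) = 2.13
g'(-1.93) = -15.78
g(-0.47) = 0.58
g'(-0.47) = 1.50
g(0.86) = 0.80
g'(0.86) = 5.43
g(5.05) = 1358.43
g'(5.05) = 1035.61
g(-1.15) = -1.21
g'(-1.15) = 2.34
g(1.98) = 36.04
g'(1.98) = 72.55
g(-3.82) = 203.94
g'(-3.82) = -258.59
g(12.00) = 38935.11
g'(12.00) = 12677.86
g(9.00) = 12689.10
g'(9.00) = 5479.99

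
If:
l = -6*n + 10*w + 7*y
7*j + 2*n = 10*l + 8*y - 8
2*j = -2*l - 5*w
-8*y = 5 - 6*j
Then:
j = 4*y/3 + 5/6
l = 17*y/105 + 229/210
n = y/7 - 41/28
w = -314*y/525 - 404/525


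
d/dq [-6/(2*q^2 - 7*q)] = 6*(4*q - 7)/(q^2*(2*q - 7)^2)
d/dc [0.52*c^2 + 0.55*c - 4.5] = 1.04*c + 0.55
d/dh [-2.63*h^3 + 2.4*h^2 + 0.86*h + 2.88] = -7.89*h^2 + 4.8*h + 0.86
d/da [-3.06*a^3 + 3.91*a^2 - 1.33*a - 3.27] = -9.18*a^2 + 7.82*a - 1.33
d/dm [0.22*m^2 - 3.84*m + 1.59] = 0.44*m - 3.84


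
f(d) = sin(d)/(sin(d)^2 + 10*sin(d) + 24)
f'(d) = (-2*sin(d)*cos(d) - 10*cos(d))*sin(d)/(sin(d)^2 + 10*sin(d) + 24)^2 + cos(d)/(sin(d)^2 + 10*sin(d) + 24) = (cos(d)^2 + 23)*cos(d)/((sin(d) + 4)^2*(sin(d) + 6)^2)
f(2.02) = 0.03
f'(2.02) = -0.01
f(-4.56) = 0.03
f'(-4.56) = -0.00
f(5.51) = -0.04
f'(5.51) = 0.05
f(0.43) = 0.01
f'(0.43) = 0.03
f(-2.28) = -0.04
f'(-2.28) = -0.05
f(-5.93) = 0.01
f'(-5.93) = 0.03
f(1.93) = 0.03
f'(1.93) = -0.01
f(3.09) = 0.00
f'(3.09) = -0.04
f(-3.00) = -0.00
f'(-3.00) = -0.05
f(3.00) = 0.01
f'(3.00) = -0.04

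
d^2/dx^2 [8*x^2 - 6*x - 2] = 16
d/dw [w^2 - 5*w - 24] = 2*w - 5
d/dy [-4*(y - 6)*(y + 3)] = 12 - 8*y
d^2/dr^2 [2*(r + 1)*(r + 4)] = 4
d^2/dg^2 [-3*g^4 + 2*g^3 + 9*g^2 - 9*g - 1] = -36*g^2 + 12*g + 18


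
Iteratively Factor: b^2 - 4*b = (b - 4)*(b)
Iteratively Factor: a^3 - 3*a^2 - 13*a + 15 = (a + 3)*(a^2 - 6*a + 5) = (a - 5)*(a + 3)*(a - 1)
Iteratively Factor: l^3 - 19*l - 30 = (l + 2)*(l^2 - 2*l - 15) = (l - 5)*(l + 2)*(l + 3)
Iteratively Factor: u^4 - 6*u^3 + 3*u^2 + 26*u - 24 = (u + 2)*(u^3 - 8*u^2 + 19*u - 12) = (u - 3)*(u + 2)*(u^2 - 5*u + 4) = (u - 3)*(u - 1)*(u + 2)*(u - 4)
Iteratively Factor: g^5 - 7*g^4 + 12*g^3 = (g)*(g^4 - 7*g^3 + 12*g^2) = g*(g - 3)*(g^3 - 4*g^2) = g^2*(g - 3)*(g^2 - 4*g) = g^3*(g - 3)*(g - 4)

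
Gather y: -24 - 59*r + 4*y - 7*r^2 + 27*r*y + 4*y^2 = -7*r^2 - 59*r + 4*y^2 + y*(27*r + 4) - 24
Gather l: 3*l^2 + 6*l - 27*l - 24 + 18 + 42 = 3*l^2 - 21*l + 36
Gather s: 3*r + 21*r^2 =21*r^2 + 3*r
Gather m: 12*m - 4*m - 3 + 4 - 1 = 8*m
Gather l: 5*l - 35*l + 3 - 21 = -30*l - 18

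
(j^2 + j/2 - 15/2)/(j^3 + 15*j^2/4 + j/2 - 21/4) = 2*(2*j - 5)/(4*j^2 + 3*j - 7)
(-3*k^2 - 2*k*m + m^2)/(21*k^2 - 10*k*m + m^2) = (-k - m)/(7*k - m)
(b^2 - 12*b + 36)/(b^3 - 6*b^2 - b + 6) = (b - 6)/(b^2 - 1)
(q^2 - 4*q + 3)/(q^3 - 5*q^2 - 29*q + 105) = (q - 1)/(q^2 - 2*q - 35)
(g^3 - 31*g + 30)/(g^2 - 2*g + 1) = (g^2 + g - 30)/(g - 1)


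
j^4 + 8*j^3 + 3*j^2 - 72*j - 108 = (j - 3)*(j + 2)*(j + 3)*(j + 6)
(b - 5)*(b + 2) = b^2 - 3*b - 10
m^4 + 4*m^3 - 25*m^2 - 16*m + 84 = (m - 3)*(m - 2)*(m + 2)*(m + 7)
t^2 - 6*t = t*(t - 6)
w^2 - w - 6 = (w - 3)*(w + 2)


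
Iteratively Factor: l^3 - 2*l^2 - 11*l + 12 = (l - 1)*(l^2 - l - 12) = (l - 1)*(l + 3)*(l - 4)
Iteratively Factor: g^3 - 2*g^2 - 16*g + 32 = (g + 4)*(g^2 - 6*g + 8) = (g - 2)*(g + 4)*(g - 4)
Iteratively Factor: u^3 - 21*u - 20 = (u + 1)*(u^2 - u - 20) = (u + 1)*(u + 4)*(u - 5)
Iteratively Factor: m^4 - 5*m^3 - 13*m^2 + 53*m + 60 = (m + 1)*(m^3 - 6*m^2 - 7*m + 60) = (m - 4)*(m + 1)*(m^2 - 2*m - 15) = (m - 4)*(m + 1)*(m + 3)*(m - 5)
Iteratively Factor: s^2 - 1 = (s - 1)*(s + 1)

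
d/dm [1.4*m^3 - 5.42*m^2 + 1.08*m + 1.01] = 4.2*m^2 - 10.84*m + 1.08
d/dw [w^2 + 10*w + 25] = 2*w + 10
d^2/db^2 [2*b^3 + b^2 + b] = 12*b + 2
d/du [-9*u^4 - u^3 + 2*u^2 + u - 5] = -36*u^3 - 3*u^2 + 4*u + 1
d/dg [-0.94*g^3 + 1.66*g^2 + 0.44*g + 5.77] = -2.82*g^2 + 3.32*g + 0.44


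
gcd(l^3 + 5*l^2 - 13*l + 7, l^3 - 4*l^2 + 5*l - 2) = l^2 - 2*l + 1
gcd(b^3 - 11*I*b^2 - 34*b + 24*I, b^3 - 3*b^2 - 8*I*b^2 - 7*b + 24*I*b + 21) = b - I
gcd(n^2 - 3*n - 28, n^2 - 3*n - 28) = n^2 - 3*n - 28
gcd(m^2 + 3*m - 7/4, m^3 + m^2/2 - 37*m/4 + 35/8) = m^2 + 3*m - 7/4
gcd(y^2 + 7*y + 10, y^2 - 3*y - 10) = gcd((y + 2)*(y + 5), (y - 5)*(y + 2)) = y + 2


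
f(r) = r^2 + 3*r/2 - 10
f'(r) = 2*r + 3/2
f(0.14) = -9.77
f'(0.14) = 1.78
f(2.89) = 2.69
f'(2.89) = 7.28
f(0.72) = -8.40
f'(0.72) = 2.94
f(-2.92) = -5.85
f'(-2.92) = -4.34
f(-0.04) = -10.06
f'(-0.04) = 1.42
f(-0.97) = -10.51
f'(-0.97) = -0.44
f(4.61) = 18.17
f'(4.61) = 10.72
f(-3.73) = -1.68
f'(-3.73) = -5.96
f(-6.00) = 17.00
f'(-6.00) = -10.50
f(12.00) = 152.00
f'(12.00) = 25.50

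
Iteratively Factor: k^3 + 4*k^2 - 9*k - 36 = (k + 4)*(k^2 - 9) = (k - 3)*(k + 4)*(k + 3)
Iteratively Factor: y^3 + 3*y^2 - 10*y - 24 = (y + 2)*(y^2 + y - 12) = (y + 2)*(y + 4)*(y - 3)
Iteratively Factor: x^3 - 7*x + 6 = (x - 2)*(x^2 + 2*x - 3) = (x - 2)*(x + 3)*(x - 1)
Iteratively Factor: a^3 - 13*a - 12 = (a + 1)*(a^2 - a - 12) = (a - 4)*(a + 1)*(a + 3)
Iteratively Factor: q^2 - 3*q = (q)*(q - 3)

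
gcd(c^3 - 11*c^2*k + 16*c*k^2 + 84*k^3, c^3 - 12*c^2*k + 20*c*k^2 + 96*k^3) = c^2 - 4*c*k - 12*k^2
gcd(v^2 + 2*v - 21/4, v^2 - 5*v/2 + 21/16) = 1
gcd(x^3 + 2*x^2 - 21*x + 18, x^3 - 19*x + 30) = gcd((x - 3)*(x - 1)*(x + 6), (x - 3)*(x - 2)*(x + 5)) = x - 3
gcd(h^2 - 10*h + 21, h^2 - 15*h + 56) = h - 7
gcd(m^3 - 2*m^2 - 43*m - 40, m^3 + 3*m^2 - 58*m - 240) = m^2 - 3*m - 40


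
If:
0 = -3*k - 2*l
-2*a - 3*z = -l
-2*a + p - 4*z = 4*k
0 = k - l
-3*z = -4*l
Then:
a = 0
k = 0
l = 0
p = 0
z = 0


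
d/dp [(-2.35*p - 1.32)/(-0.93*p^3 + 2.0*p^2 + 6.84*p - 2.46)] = (-4.371*p^3 + 1.0172*p^2 + 5.28*p + 14.8098)/(0.8649*p^6 - 3.72*p^5 - 8.7224*p^4 + 31.9356*p^3 + 36.9456*p^2 - 33.6528*p + 6.0516)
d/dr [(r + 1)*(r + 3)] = 2*r + 4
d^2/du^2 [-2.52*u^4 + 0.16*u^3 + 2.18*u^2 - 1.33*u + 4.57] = -30.24*u^2 + 0.96*u + 4.36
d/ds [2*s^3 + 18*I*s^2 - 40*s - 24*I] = 6*s^2 + 36*I*s - 40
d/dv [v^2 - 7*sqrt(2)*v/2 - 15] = 2*v - 7*sqrt(2)/2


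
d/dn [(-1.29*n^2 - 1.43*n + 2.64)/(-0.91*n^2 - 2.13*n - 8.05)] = (1.4464*n^2 + 25.5738*n + 17.1347)/(0.8281*n^4 + 3.8766*n^3 + 19.1879*n^2 + 34.293*n + 64.8025)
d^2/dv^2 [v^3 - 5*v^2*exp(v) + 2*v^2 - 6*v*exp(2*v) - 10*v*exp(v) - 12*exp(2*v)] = -5*v^2*exp(v) - 24*v*exp(2*v) - 30*v*exp(v) + 6*v - 72*exp(2*v) - 30*exp(v) + 4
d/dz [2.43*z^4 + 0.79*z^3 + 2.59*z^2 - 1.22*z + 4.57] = 9.72*z^3 + 2.37*z^2 + 5.18*z - 1.22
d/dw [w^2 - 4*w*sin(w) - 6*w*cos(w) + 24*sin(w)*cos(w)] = 6*w*sin(w) - 4*w*cos(w) + 2*w - 4*sin(w) - 6*cos(w) + 24*cos(2*w)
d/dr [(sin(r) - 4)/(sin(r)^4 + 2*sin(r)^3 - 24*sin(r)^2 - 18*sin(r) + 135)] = 3*(-sin(r)^3 + sin(r)^2 + 19*sin(r) - 7)*cos(r)/((sin(r) - 3)^3*(sin(r) + 3)^2*(sin(r) + 5)^2)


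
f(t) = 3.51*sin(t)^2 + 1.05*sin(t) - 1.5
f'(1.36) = 1.66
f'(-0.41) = -1.60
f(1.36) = 2.88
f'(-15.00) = 2.67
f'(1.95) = -2.80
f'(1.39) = 1.43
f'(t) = 7.02*sin(t)*cos(t) + 1.05*cos(t) = (7.02*sin(t) + 1.05)*cos(t)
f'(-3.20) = -1.46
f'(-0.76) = -2.74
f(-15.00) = -0.70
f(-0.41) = -1.36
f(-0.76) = -0.56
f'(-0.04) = 0.77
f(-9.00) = -1.34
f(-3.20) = -1.43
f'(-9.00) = 1.68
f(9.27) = -1.25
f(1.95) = 2.50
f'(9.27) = -2.11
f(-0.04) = -1.54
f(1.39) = 2.93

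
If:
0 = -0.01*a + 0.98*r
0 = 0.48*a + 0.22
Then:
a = -0.46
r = -0.00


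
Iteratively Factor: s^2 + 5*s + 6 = (s + 3)*(s + 2)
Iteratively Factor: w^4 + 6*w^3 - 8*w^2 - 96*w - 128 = (w + 4)*(w^3 + 2*w^2 - 16*w - 32) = (w + 4)^2*(w^2 - 2*w - 8) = (w + 2)*(w + 4)^2*(w - 4)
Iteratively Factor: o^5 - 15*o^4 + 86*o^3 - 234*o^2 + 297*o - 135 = (o - 3)*(o^4 - 12*o^3 + 50*o^2 - 84*o + 45) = (o - 5)*(o - 3)*(o^3 - 7*o^2 + 15*o - 9) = (o - 5)*(o - 3)*(o - 1)*(o^2 - 6*o + 9) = (o - 5)*(o - 3)^2*(o - 1)*(o - 3)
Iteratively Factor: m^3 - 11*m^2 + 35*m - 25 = (m - 5)*(m^2 - 6*m + 5) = (m - 5)^2*(m - 1)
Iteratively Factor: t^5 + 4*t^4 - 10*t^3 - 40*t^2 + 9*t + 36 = (t + 1)*(t^4 + 3*t^3 - 13*t^2 - 27*t + 36) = (t - 3)*(t + 1)*(t^3 + 6*t^2 + 5*t - 12) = (t - 3)*(t + 1)*(t + 4)*(t^2 + 2*t - 3) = (t - 3)*(t - 1)*(t + 1)*(t + 4)*(t + 3)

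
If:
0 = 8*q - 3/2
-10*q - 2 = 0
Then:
No Solution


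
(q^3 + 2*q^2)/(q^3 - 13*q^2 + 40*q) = q*(q + 2)/(q^2 - 13*q + 40)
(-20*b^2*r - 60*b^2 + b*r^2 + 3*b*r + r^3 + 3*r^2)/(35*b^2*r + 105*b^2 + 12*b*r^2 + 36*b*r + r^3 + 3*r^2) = (-4*b + r)/(7*b + r)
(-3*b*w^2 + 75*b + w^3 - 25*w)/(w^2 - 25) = -3*b + w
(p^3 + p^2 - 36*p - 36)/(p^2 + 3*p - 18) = (p^2 - 5*p - 6)/(p - 3)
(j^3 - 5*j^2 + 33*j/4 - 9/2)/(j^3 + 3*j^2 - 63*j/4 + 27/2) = (j - 2)/(j + 6)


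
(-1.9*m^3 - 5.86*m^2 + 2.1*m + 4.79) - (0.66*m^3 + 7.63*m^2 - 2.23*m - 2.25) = -2.56*m^3 - 13.49*m^2 + 4.33*m + 7.04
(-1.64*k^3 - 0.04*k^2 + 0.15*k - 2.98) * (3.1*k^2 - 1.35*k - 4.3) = -5.084*k^5 + 2.09*k^4 + 7.571*k^3 - 9.2685*k^2 + 3.378*k + 12.814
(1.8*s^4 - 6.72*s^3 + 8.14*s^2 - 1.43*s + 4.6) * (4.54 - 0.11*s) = -0.198*s^5 + 8.9112*s^4 - 31.4042*s^3 + 37.1129*s^2 - 6.9982*s + 20.884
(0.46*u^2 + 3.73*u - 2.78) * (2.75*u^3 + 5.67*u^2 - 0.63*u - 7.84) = 1.265*u^5 + 12.8657*u^4 + 13.2143*u^3 - 21.7189*u^2 - 27.4918*u + 21.7952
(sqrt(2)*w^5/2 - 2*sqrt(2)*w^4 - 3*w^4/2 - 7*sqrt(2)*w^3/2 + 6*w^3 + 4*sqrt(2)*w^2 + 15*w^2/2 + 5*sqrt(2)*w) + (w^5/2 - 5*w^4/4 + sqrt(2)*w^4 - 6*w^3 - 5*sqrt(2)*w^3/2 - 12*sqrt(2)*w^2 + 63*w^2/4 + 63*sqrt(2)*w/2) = w^5/2 + sqrt(2)*w^5/2 - 11*w^4/4 - sqrt(2)*w^4 - 6*sqrt(2)*w^3 - 8*sqrt(2)*w^2 + 93*w^2/4 + 73*sqrt(2)*w/2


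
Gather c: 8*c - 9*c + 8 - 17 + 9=-c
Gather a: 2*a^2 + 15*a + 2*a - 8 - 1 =2*a^2 + 17*a - 9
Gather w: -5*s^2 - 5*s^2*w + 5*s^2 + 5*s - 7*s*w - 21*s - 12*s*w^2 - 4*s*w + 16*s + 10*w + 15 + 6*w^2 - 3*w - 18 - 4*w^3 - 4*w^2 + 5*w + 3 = -4*w^3 + w^2*(2 - 12*s) + w*(-5*s^2 - 11*s + 12)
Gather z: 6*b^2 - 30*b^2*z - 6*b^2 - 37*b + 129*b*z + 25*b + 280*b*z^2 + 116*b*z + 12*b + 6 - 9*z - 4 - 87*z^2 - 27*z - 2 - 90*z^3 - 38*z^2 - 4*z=-90*z^3 + z^2*(280*b - 125) + z*(-30*b^2 + 245*b - 40)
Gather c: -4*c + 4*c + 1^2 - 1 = 0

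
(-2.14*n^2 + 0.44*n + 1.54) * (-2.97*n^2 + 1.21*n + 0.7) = 6.3558*n^4 - 3.8962*n^3 - 5.5394*n^2 + 2.1714*n + 1.078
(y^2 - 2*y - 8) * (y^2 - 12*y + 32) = y^4 - 14*y^3 + 48*y^2 + 32*y - 256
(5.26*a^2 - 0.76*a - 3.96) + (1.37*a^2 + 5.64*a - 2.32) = 6.63*a^2 + 4.88*a - 6.28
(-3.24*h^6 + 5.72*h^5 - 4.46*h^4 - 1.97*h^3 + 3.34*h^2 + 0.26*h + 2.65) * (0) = 0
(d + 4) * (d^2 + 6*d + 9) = d^3 + 10*d^2 + 33*d + 36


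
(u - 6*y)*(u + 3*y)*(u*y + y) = u^3*y - 3*u^2*y^2 + u^2*y - 18*u*y^3 - 3*u*y^2 - 18*y^3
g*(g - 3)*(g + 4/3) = g^3 - 5*g^2/3 - 4*g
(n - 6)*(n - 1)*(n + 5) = n^3 - 2*n^2 - 29*n + 30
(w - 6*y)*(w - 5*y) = w^2 - 11*w*y + 30*y^2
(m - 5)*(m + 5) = m^2 - 25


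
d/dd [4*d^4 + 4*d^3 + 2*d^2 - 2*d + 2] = 16*d^3 + 12*d^2 + 4*d - 2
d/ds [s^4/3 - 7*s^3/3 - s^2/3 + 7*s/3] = 4*s^3/3 - 7*s^2 - 2*s/3 + 7/3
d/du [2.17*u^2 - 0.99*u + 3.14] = 4.34*u - 0.99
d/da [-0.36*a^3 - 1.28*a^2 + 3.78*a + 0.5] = -1.08*a^2 - 2.56*a + 3.78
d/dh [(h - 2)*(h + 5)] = 2*h + 3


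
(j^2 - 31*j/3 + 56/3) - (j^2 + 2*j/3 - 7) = 77/3 - 11*j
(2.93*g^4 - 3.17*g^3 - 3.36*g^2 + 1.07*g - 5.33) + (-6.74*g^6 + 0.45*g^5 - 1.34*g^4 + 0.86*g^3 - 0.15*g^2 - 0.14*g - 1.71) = -6.74*g^6 + 0.45*g^5 + 1.59*g^4 - 2.31*g^3 - 3.51*g^2 + 0.93*g - 7.04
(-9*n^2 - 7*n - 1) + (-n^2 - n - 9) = -10*n^2 - 8*n - 10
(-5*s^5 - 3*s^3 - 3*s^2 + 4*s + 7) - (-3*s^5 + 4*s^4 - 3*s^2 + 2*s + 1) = -2*s^5 - 4*s^4 - 3*s^3 + 2*s + 6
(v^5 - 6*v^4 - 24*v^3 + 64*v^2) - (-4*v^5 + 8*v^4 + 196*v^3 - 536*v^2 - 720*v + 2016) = 5*v^5 - 14*v^4 - 220*v^3 + 600*v^2 + 720*v - 2016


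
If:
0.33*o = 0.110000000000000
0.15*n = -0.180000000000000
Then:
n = -1.20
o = 0.33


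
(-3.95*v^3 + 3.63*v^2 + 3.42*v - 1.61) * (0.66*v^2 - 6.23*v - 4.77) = -2.607*v^5 + 27.0043*v^4 - 1.5162*v^3 - 39.6843*v^2 - 6.2831*v + 7.6797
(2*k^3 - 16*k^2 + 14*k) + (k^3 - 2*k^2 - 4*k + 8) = 3*k^3 - 18*k^2 + 10*k + 8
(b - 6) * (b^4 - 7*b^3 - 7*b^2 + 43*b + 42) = b^5 - 13*b^4 + 35*b^3 + 85*b^2 - 216*b - 252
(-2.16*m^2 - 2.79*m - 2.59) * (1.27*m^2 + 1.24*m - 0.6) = -2.7432*m^4 - 6.2217*m^3 - 5.4529*m^2 - 1.5376*m + 1.554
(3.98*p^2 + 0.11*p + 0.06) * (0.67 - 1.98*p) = -7.8804*p^3 + 2.4488*p^2 - 0.0451*p + 0.0402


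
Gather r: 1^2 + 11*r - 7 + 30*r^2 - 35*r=30*r^2 - 24*r - 6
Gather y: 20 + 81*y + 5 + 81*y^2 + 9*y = 81*y^2 + 90*y + 25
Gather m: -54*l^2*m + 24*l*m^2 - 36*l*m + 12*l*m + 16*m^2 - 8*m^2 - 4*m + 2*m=m^2*(24*l + 8) + m*(-54*l^2 - 24*l - 2)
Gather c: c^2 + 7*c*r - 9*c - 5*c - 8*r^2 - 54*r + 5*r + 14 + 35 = c^2 + c*(7*r - 14) - 8*r^2 - 49*r + 49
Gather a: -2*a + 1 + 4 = 5 - 2*a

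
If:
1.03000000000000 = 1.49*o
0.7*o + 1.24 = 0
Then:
No Solution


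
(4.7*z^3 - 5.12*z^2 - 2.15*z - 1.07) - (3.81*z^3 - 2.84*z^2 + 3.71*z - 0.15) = 0.89*z^3 - 2.28*z^2 - 5.86*z - 0.92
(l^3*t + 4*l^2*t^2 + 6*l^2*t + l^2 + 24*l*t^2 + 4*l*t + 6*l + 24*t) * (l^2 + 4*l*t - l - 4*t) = l^5*t + 8*l^4*t^2 + 5*l^4*t + l^4 + 16*l^3*t^3 + 40*l^3*t^2 + 2*l^3*t + 5*l^3 + 80*l^2*t^3 - 32*l^2*t^2 + 40*l^2*t - 6*l^2 - 96*l*t^3 + 80*l*t^2 - 48*l*t - 96*t^2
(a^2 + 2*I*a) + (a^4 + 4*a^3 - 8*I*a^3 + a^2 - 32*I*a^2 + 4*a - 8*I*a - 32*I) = a^4 + 4*a^3 - 8*I*a^3 + 2*a^2 - 32*I*a^2 + 4*a - 6*I*a - 32*I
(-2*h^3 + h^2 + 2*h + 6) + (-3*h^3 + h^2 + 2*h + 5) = -5*h^3 + 2*h^2 + 4*h + 11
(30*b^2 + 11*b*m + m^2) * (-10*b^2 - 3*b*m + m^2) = -300*b^4 - 200*b^3*m - 13*b^2*m^2 + 8*b*m^3 + m^4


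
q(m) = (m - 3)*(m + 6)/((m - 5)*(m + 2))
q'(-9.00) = -0.07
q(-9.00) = 0.37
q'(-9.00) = -0.07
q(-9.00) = 0.37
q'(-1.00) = -2.94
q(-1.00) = 3.33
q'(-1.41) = -8.28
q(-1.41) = 5.35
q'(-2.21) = -64.85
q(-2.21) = -13.04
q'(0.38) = -0.65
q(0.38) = 1.52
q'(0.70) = -0.56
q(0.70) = 1.33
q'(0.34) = -0.67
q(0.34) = 1.55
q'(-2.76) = -5.00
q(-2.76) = -3.16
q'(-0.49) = -1.36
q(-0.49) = 2.32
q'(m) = (m - 3)/((m - 5)*(m + 2)) - (m - 3)*(m + 6)/((m - 5)*(m + 2)^2) + (m + 6)/((m - 5)*(m + 2)) - (m - 3)*(m + 6)/((m - 5)^2*(m + 2)) = 2*(-3*m^2 + 8*m - 42)/(m^4 - 6*m^3 - 11*m^2 + 60*m + 100)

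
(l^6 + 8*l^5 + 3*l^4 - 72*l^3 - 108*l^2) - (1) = l^6 + 8*l^5 + 3*l^4 - 72*l^3 - 108*l^2 - 1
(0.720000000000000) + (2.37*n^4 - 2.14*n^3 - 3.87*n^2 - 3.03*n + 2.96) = 2.37*n^4 - 2.14*n^3 - 3.87*n^2 - 3.03*n + 3.68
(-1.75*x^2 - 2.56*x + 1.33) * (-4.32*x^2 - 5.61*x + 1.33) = 7.56*x^4 + 20.8767*x^3 + 6.2885*x^2 - 10.8661*x + 1.7689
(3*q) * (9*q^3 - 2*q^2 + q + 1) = 27*q^4 - 6*q^3 + 3*q^2 + 3*q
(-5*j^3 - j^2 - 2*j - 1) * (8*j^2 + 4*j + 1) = -40*j^5 - 28*j^4 - 25*j^3 - 17*j^2 - 6*j - 1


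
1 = 1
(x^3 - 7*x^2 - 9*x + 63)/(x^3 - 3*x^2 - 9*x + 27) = (x - 7)/(x - 3)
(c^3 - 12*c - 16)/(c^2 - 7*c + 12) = (c^2 + 4*c + 4)/(c - 3)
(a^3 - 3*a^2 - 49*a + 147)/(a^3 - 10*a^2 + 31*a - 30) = (a^2 - 49)/(a^2 - 7*a + 10)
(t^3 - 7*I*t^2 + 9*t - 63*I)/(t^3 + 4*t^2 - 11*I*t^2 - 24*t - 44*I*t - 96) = (t^2 - 4*I*t + 21)/(t^2 + t*(4 - 8*I) - 32*I)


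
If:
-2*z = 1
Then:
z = -1/2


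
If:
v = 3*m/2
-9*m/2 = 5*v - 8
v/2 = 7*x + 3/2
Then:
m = 2/3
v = 1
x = -1/7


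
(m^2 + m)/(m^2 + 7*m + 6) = m/(m + 6)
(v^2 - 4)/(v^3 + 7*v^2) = (v^2 - 4)/(v^2*(v + 7))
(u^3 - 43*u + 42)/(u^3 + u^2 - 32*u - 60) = (u^2 + 6*u - 7)/(u^2 + 7*u + 10)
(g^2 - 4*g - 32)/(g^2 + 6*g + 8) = (g - 8)/(g + 2)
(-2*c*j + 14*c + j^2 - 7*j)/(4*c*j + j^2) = (-2*c*j + 14*c + j^2 - 7*j)/(j*(4*c + j))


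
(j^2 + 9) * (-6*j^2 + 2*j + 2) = -6*j^4 + 2*j^3 - 52*j^2 + 18*j + 18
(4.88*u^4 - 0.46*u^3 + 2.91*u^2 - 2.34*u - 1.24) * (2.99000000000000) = 14.5912*u^4 - 1.3754*u^3 + 8.7009*u^2 - 6.9966*u - 3.7076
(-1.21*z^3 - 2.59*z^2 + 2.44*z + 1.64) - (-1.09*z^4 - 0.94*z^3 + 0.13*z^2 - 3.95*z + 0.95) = 1.09*z^4 - 0.27*z^3 - 2.72*z^2 + 6.39*z + 0.69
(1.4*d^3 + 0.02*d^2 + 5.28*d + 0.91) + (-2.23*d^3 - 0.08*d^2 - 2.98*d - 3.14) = -0.83*d^3 - 0.06*d^2 + 2.3*d - 2.23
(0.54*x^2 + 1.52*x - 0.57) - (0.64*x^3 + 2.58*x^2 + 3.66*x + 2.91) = -0.64*x^3 - 2.04*x^2 - 2.14*x - 3.48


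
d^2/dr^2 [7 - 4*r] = 0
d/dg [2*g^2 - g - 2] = 4*g - 1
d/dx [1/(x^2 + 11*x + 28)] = (-2*x - 11)/(x^2 + 11*x + 28)^2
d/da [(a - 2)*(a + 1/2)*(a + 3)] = 3*a^2 + 3*a - 11/2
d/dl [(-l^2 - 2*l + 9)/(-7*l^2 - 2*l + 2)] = 2*(-6*l^2 + 61*l + 7)/(49*l^4 + 28*l^3 - 24*l^2 - 8*l + 4)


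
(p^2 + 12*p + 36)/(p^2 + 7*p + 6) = (p + 6)/(p + 1)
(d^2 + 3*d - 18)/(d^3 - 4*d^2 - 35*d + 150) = (d - 3)/(d^2 - 10*d + 25)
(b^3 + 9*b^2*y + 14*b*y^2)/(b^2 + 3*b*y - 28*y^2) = b*(-b - 2*y)/(-b + 4*y)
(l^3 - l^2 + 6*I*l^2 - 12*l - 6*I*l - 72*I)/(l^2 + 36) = (l^2 - l - 12)/(l - 6*I)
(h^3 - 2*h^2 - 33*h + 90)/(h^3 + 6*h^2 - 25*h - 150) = (h - 3)/(h + 5)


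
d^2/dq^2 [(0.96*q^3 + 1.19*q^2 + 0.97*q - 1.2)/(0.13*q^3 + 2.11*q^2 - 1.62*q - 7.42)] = (5.55111512312578e-17*q^7 - 0.486434000000001*q^6 + 1.311414*q^5 + 13.968942*q^4 + 63.083382*q^3 + 161.711916*q^2 + 425.909868*q + 63.841216)/(0.002197*q^9 + 0.106977*q^8 + 1.654185*q^7 + 6.351541*q^6 - 32.825526*q^5 - 73.115382*q^4 + 169.398732*q^3 + 290.087868*q^2 - 267.574104*q - 408.518488)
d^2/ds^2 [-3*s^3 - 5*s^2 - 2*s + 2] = -18*s - 10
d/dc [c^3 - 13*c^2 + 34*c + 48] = 3*c^2 - 26*c + 34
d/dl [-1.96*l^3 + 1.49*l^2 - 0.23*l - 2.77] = -5.88*l^2 + 2.98*l - 0.23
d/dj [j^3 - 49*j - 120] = 3*j^2 - 49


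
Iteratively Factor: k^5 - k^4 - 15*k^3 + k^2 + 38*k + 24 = (k + 1)*(k^4 - 2*k^3 - 13*k^2 + 14*k + 24) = (k - 4)*(k + 1)*(k^3 + 2*k^2 - 5*k - 6) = (k - 4)*(k - 2)*(k + 1)*(k^2 + 4*k + 3) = (k - 4)*(k - 2)*(k + 1)*(k + 3)*(k + 1)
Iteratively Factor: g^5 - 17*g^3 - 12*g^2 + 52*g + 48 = (g - 2)*(g^4 + 2*g^3 - 13*g^2 - 38*g - 24) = (g - 2)*(g + 2)*(g^3 - 13*g - 12) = (g - 2)*(g + 2)*(g + 3)*(g^2 - 3*g - 4) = (g - 2)*(g + 1)*(g + 2)*(g + 3)*(g - 4)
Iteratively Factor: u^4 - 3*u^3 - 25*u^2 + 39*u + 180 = (u - 5)*(u^3 + 2*u^2 - 15*u - 36) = (u - 5)*(u + 3)*(u^2 - u - 12) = (u - 5)*(u + 3)^2*(u - 4)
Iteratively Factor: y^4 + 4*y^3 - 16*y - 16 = (y + 2)*(y^3 + 2*y^2 - 4*y - 8) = (y - 2)*(y + 2)*(y^2 + 4*y + 4) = (y - 2)*(y + 2)^2*(y + 2)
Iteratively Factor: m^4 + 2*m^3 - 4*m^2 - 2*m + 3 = (m + 1)*(m^3 + m^2 - 5*m + 3) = (m + 1)*(m + 3)*(m^2 - 2*m + 1) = (m - 1)*(m + 1)*(m + 3)*(m - 1)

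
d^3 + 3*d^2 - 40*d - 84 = (d - 6)*(d + 2)*(d + 7)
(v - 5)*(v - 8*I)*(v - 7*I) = v^3 - 5*v^2 - 15*I*v^2 - 56*v + 75*I*v + 280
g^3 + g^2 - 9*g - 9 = (g - 3)*(g + 1)*(g + 3)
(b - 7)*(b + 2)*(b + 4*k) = b^3 + 4*b^2*k - 5*b^2 - 20*b*k - 14*b - 56*k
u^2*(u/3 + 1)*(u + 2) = u^4/3 + 5*u^3/3 + 2*u^2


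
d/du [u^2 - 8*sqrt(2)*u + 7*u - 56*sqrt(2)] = 2*u - 8*sqrt(2) + 7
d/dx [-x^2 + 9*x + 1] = 9 - 2*x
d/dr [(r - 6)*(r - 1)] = 2*r - 7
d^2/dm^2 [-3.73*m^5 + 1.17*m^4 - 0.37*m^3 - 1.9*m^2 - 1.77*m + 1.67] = -74.6*m^3 + 14.04*m^2 - 2.22*m - 3.8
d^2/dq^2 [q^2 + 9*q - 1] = 2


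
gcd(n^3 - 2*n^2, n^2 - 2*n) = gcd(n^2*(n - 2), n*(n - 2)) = n^2 - 2*n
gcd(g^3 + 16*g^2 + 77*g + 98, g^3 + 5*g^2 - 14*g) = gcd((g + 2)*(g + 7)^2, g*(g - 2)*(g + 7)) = g + 7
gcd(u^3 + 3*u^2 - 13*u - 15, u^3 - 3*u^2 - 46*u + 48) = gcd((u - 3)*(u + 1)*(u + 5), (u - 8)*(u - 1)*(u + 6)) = 1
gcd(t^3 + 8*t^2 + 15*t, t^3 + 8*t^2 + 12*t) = t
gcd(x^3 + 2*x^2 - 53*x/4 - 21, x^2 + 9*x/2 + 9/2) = x + 3/2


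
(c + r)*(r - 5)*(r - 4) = c*r^2 - 9*c*r + 20*c + r^3 - 9*r^2 + 20*r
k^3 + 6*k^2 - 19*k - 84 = (k - 4)*(k + 3)*(k + 7)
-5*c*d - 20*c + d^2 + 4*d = (-5*c + d)*(d + 4)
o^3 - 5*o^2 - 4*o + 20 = (o - 5)*(o - 2)*(o + 2)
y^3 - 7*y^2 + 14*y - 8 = (y - 4)*(y - 2)*(y - 1)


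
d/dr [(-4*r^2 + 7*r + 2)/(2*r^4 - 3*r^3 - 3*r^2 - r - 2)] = (16*r^5 - 54*r^4 + 26*r^3 + 43*r^2 + 28*r - 12)/(4*r^8 - 12*r^7 - 3*r^6 + 14*r^5 + 7*r^4 + 18*r^3 + 13*r^2 + 4*r + 4)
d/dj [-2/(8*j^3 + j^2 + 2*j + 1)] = 4*(12*j^2 + j + 1)/(8*j^3 + j^2 + 2*j + 1)^2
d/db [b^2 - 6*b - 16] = 2*b - 6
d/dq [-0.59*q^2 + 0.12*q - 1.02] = 0.12 - 1.18*q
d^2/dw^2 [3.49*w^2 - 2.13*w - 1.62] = 6.98000000000000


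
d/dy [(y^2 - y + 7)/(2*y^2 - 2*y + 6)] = (2 - 4*y)/(y^2 - y + 3)^2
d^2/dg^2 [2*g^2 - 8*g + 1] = 4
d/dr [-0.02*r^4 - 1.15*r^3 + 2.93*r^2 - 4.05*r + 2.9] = -0.08*r^3 - 3.45*r^2 + 5.86*r - 4.05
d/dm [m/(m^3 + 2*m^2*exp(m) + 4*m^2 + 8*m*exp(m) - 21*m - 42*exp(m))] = (m^3 + 2*m^2*exp(m) + 4*m^2 - m*(2*m^2*exp(m) + 3*m^2 + 12*m*exp(m) + 8*m - 34*exp(m) - 21) + 8*m*exp(m) - 21*m - 42*exp(m))/(m^3 + 2*m^2*exp(m) + 4*m^2 + 8*m*exp(m) - 21*m - 42*exp(m))^2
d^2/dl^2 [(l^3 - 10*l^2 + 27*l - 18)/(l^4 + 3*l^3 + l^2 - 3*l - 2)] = 2*(l^4 - 29*l^3 + 42*l^2 + 388*l + 400)/(l^7 + 10*l^6 + 42*l^5 + 96*l^4 + 129*l^3 + 102*l^2 + 44*l + 8)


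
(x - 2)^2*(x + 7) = x^3 + 3*x^2 - 24*x + 28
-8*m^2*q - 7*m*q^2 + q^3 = q*(-8*m + q)*(m + q)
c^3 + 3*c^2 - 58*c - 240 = (c - 8)*(c + 5)*(c + 6)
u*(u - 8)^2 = u^3 - 16*u^2 + 64*u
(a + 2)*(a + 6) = a^2 + 8*a + 12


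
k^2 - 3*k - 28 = (k - 7)*(k + 4)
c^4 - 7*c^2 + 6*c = c*(c - 2)*(c - 1)*(c + 3)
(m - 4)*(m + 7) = m^2 + 3*m - 28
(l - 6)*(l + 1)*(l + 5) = l^3 - 31*l - 30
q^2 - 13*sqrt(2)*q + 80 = (q - 8*sqrt(2))*(q - 5*sqrt(2))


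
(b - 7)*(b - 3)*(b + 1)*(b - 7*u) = b^4 - 7*b^3*u - 9*b^3 + 63*b^2*u + 11*b^2 - 77*b*u + 21*b - 147*u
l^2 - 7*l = l*(l - 7)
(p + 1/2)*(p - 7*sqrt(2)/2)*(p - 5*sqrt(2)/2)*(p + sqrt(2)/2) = p^4 - 11*sqrt(2)*p^3/2 + p^3/2 - 11*sqrt(2)*p^2/4 + 23*p^2/2 + 23*p/4 + 35*sqrt(2)*p/4 + 35*sqrt(2)/8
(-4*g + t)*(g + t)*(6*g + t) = -24*g^3 - 22*g^2*t + 3*g*t^2 + t^3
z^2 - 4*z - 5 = (z - 5)*(z + 1)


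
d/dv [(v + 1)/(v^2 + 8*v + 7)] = -1/(v^2 + 14*v + 49)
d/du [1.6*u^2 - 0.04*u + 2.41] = 3.2*u - 0.04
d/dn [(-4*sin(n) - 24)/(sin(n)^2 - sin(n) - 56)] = 4*(sin(n)^2 + 12*sin(n) + 50)*cos(n)/(sin(n) + cos(n)^2 + 55)^2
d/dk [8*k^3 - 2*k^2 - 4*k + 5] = 24*k^2 - 4*k - 4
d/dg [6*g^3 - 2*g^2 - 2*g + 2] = 18*g^2 - 4*g - 2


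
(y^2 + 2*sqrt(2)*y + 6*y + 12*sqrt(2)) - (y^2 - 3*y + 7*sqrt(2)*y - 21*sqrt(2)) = -5*sqrt(2)*y + 9*y + 33*sqrt(2)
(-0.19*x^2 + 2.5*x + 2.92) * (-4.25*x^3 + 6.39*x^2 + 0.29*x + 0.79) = 0.8075*x^5 - 11.8391*x^4 + 3.5099*x^3 + 19.2337*x^2 + 2.8218*x + 2.3068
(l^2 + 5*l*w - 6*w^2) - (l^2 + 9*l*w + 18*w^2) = -4*l*w - 24*w^2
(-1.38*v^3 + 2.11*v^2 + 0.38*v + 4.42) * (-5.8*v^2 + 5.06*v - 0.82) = 8.004*v^5 - 19.2208*v^4 + 9.6042*v^3 - 25.4434*v^2 + 22.0536*v - 3.6244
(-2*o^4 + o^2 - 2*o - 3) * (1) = -2*o^4 + o^2 - 2*o - 3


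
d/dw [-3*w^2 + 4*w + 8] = 4 - 6*w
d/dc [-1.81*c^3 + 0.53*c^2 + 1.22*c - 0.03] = -5.43*c^2 + 1.06*c + 1.22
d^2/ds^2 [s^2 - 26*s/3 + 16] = 2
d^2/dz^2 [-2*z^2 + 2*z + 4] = -4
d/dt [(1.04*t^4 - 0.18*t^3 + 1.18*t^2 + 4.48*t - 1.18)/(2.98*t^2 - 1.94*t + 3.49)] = (6.1984*t^5 - 6.5892*t^4 + 15.2168*t^3 - 17.5242*t^2 + 15.2692*t + 13.346)/(8.8804*t^4 - 11.5624*t^3 + 24.564*t^2 - 13.5412*t + 12.1801)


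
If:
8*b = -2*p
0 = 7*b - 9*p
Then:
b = 0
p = 0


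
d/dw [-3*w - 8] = -3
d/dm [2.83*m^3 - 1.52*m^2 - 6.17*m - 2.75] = 8.49*m^2 - 3.04*m - 6.17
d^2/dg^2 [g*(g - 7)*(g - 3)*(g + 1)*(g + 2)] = 20*g^3 - 84*g^2 - 42*g + 86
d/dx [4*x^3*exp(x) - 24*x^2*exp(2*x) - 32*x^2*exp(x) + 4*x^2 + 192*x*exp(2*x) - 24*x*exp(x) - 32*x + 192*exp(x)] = 4*x^3*exp(x) - 48*x^2*exp(2*x) - 20*x^2*exp(x) + 336*x*exp(2*x) - 88*x*exp(x) + 8*x + 192*exp(2*x) + 168*exp(x) - 32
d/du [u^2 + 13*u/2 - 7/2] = 2*u + 13/2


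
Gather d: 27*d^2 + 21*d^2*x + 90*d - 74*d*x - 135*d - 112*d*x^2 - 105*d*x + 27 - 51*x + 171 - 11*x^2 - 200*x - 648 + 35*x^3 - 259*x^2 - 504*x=d^2*(21*x + 27) + d*(-112*x^2 - 179*x - 45) + 35*x^3 - 270*x^2 - 755*x - 450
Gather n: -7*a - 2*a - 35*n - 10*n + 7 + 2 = -9*a - 45*n + 9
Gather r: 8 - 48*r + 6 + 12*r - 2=12 - 36*r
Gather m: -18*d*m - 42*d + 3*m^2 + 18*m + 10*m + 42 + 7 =-42*d + 3*m^2 + m*(28 - 18*d) + 49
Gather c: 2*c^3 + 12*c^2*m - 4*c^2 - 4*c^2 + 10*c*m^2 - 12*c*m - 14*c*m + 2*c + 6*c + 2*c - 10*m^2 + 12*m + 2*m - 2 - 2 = 2*c^3 + c^2*(12*m - 8) + c*(10*m^2 - 26*m + 10) - 10*m^2 + 14*m - 4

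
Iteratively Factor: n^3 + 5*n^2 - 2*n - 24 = (n + 3)*(n^2 + 2*n - 8) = (n + 3)*(n + 4)*(n - 2)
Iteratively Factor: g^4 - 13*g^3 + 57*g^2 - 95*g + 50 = (g - 5)*(g^3 - 8*g^2 + 17*g - 10) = (g - 5)*(g - 1)*(g^2 - 7*g + 10) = (g - 5)*(g - 2)*(g - 1)*(g - 5)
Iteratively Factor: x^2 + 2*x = (x + 2)*(x)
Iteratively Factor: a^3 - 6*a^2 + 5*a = (a)*(a^2 - 6*a + 5) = a*(a - 1)*(a - 5)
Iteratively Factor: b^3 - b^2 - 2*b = (b - 2)*(b^2 + b) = b*(b - 2)*(b + 1)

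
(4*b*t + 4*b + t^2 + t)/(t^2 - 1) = (4*b + t)/(t - 1)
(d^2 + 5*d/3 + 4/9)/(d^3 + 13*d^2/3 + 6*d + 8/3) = (d + 1/3)/(d^2 + 3*d + 2)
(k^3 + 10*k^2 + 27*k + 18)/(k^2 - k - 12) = (k^2 + 7*k + 6)/(k - 4)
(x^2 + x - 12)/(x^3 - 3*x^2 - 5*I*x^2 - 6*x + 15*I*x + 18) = (x + 4)/(x^2 - 5*I*x - 6)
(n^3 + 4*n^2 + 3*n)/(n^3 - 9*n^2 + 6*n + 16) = n*(n + 3)/(n^2 - 10*n + 16)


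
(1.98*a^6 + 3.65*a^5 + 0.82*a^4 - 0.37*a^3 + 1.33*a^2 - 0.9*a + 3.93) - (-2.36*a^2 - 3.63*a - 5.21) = 1.98*a^6 + 3.65*a^5 + 0.82*a^4 - 0.37*a^3 + 3.69*a^2 + 2.73*a + 9.14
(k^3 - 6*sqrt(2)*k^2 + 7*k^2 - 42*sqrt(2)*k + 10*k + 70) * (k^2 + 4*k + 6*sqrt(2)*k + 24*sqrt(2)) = k^5 + 11*k^4 - 34*k^3 - 682*k^2 + 60*sqrt(2)*k^2 - 1736*k + 660*sqrt(2)*k + 1680*sqrt(2)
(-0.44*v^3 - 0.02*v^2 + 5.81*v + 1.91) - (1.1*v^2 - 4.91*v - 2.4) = -0.44*v^3 - 1.12*v^2 + 10.72*v + 4.31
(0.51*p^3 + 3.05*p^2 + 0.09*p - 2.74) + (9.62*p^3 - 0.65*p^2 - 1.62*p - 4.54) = 10.13*p^3 + 2.4*p^2 - 1.53*p - 7.28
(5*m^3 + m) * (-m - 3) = -5*m^4 - 15*m^3 - m^2 - 3*m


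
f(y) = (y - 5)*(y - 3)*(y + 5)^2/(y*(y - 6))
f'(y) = (y - 5)*(y - 3)*(2*y + 10)/(y*(y - 6)) + (y - 5)*(y + 5)^2/(y*(y - 6)) + (y - 3)*(y + 5)^2/(y*(y - 6)) - (y - 5)*(y - 3)*(y + 5)^2/(y*(y - 6)^2) - (y - 5)*(y - 3)*(y + 5)^2/(y^2*(y - 6)) = 2*(y^5 - 8*y^4 - 12*y^3 + 145*y^2 - 375*y + 1125)/(y^2*(y^2 - 12*y + 36))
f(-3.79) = 2.36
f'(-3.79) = 4.14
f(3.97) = 9.97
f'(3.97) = 5.22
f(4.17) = 10.70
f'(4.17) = 1.87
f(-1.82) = 23.36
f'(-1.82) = 22.24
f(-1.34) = 37.47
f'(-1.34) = 39.00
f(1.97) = -19.10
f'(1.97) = 24.32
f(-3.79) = 2.36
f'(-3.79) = 4.14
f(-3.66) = 2.93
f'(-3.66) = 4.70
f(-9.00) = 19.91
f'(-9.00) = -9.50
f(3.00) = 0.00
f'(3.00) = 14.22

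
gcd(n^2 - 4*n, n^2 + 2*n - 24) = n - 4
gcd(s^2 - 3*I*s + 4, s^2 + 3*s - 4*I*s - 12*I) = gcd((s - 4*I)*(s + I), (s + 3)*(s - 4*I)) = s - 4*I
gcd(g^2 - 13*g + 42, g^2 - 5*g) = 1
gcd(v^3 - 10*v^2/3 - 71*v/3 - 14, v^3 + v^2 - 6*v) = v + 3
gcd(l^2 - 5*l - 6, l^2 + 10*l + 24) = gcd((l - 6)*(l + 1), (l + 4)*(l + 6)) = 1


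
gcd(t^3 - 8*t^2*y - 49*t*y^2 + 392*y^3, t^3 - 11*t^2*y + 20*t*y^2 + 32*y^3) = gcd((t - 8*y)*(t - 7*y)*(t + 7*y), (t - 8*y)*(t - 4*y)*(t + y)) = -t + 8*y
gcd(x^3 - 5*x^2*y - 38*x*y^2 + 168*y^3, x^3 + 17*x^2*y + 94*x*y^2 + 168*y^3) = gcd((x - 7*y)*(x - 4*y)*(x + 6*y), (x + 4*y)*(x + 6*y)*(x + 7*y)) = x + 6*y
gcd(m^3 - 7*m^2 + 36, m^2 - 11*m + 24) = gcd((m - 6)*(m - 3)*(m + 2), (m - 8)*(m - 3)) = m - 3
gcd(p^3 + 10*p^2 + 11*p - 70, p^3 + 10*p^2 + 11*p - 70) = p^3 + 10*p^2 + 11*p - 70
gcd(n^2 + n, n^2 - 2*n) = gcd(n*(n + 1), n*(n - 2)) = n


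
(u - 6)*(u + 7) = u^2 + u - 42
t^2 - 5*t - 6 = (t - 6)*(t + 1)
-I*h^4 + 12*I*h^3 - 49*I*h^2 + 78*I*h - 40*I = (h - 5)*(h - 4)*(h - 2)*(-I*h + I)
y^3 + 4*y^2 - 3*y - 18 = (y - 2)*(y + 3)^2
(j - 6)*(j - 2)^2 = j^3 - 10*j^2 + 28*j - 24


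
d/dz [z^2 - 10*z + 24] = 2*z - 10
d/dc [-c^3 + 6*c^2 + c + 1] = -3*c^2 + 12*c + 1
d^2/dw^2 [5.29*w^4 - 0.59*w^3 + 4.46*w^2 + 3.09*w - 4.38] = 63.48*w^2 - 3.54*w + 8.92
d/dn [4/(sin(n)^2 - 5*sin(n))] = 4*(5 - 2*sin(n))*cos(n)/((sin(n) - 5)^2*sin(n)^2)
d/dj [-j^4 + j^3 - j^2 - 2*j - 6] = -4*j^3 + 3*j^2 - 2*j - 2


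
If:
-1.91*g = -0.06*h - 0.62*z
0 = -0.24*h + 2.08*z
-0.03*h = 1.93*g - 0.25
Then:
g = 0.11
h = 1.53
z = 0.18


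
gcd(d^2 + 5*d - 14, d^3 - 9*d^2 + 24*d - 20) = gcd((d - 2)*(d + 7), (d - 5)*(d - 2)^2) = d - 2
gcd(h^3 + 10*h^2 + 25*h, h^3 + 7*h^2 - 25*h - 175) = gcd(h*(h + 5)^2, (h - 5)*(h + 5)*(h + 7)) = h + 5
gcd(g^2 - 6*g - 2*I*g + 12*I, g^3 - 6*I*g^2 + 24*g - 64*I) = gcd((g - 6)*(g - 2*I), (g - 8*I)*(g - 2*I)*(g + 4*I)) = g - 2*I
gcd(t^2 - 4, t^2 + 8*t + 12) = t + 2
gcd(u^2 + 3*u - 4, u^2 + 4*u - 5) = u - 1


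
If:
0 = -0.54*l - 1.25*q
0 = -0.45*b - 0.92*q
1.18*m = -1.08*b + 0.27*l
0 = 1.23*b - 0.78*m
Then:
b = 0.00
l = 0.00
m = 0.00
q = 0.00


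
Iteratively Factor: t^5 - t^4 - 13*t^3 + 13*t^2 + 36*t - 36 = (t - 2)*(t^4 + t^3 - 11*t^2 - 9*t + 18) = (t - 2)*(t + 3)*(t^3 - 2*t^2 - 5*t + 6) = (t - 2)*(t - 1)*(t + 3)*(t^2 - t - 6) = (t - 3)*(t - 2)*(t - 1)*(t + 3)*(t + 2)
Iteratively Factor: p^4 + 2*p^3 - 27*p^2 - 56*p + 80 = (p + 4)*(p^3 - 2*p^2 - 19*p + 20) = (p - 1)*(p + 4)*(p^2 - p - 20) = (p - 5)*(p - 1)*(p + 4)*(p + 4)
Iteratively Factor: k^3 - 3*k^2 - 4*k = (k - 4)*(k^2 + k) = k*(k - 4)*(k + 1)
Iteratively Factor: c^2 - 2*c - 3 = (c - 3)*(c + 1)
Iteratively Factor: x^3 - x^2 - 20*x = (x + 4)*(x^2 - 5*x) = x*(x + 4)*(x - 5)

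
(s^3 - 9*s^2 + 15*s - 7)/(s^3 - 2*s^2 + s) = (s - 7)/s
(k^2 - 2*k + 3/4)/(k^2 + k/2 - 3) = (k - 1/2)/(k + 2)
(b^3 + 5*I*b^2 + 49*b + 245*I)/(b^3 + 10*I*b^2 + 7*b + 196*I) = (b^2 - 2*I*b + 35)/(b^2 + 3*I*b + 28)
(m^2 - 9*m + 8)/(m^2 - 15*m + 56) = (m - 1)/(m - 7)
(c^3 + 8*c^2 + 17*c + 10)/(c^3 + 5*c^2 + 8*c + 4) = (c + 5)/(c + 2)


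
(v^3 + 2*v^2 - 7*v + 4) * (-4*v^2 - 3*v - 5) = -4*v^5 - 11*v^4 + 17*v^3 - 5*v^2 + 23*v - 20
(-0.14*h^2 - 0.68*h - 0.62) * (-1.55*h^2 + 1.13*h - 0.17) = 0.217*h^4 + 0.8958*h^3 + 0.2164*h^2 - 0.585*h + 0.1054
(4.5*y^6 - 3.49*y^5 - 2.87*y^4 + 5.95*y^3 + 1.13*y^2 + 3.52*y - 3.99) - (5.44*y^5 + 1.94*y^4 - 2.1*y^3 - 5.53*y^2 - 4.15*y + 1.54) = 4.5*y^6 - 8.93*y^5 - 4.81*y^4 + 8.05*y^3 + 6.66*y^2 + 7.67*y - 5.53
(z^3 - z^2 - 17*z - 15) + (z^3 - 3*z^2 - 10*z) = 2*z^3 - 4*z^2 - 27*z - 15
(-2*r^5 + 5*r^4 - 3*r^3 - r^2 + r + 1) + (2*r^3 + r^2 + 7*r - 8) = -2*r^5 + 5*r^4 - r^3 + 8*r - 7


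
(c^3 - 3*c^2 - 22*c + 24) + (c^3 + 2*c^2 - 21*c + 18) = 2*c^3 - c^2 - 43*c + 42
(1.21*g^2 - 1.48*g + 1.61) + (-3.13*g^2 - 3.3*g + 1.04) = -1.92*g^2 - 4.78*g + 2.65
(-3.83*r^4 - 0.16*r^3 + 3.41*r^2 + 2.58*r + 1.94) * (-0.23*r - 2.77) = 0.8809*r^5 + 10.6459*r^4 - 0.3411*r^3 - 10.0391*r^2 - 7.5928*r - 5.3738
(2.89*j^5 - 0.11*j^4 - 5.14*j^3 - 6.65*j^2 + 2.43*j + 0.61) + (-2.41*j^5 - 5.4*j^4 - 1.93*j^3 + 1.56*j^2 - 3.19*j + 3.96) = 0.48*j^5 - 5.51*j^4 - 7.07*j^3 - 5.09*j^2 - 0.76*j + 4.57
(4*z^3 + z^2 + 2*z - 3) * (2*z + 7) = 8*z^4 + 30*z^3 + 11*z^2 + 8*z - 21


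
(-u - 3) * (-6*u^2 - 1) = 6*u^3 + 18*u^2 + u + 3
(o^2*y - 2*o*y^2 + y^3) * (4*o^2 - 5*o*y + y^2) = 4*o^4*y - 13*o^3*y^2 + 15*o^2*y^3 - 7*o*y^4 + y^5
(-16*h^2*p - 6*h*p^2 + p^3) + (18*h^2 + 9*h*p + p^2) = -16*h^2*p + 18*h^2 - 6*h*p^2 + 9*h*p + p^3 + p^2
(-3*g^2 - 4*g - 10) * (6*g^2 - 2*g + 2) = -18*g^4 - 18*g^3 - 58*g^2 + 12*g - 20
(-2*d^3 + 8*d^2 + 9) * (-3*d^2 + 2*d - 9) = 6*d^5 - 28*d^4 + 34*d^3 - 99*d^2 + 18*d - 81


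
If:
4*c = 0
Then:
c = 0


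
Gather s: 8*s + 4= 8*s + 4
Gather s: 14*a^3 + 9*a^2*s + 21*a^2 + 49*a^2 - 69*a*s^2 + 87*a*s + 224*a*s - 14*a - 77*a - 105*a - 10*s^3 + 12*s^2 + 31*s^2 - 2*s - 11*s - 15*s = 14*a^3 + 70*a^2 - 196*a - 10*s^3 + s^2*(43 - 69*a) + s*(9*a^2 + 311*a - 28)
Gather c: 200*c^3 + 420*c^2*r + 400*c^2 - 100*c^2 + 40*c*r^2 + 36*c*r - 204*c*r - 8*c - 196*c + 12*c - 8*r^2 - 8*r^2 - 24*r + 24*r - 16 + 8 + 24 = 200*c^3 + c^2*(420*r + 300) + c*(40*r^2 - 168*r - 192) - 16*r^2 + 16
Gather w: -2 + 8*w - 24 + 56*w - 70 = 64*w - 96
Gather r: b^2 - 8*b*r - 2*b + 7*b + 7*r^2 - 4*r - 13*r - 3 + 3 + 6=b^2 + 5*b + 7*r^2 + r*(-8*b - 17) + 6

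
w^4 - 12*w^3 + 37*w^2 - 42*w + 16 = (w - 8)*(w - 2)*(w - 1)^2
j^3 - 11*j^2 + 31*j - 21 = (j - 7)*(j - 3)*(j - 1)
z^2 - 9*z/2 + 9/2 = (z - 3)*(z - 3/2)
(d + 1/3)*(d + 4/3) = d^2 + 5*d/3 + 4/9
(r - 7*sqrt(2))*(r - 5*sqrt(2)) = r^2 - 12*sqrt(2)*r + 70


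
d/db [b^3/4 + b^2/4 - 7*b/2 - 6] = 3*b^2/4 + b/2 - 7/2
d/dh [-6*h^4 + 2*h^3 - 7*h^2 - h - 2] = -24*h^3 + 6*h^2 - 14*h - 1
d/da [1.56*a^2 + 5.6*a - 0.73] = 3.12*a + 5.6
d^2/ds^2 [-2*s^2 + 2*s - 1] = -4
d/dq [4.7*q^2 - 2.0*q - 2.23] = 9.4*q - 2.0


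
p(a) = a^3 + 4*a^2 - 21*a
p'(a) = 3*a^2 + 8*a - 21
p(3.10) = 3.13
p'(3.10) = 32.63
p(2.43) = -13.06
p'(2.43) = 16.15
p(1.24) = -17.98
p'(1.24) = -6.47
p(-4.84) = 81.96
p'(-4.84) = 10.56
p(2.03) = -17.78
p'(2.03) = 7.60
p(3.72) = 28.71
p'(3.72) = 50.28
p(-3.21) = 75.55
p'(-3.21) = -15.77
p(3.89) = 37.70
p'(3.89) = 55.52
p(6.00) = 234.00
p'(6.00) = 135.00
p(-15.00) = -2160.00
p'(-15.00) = 534.00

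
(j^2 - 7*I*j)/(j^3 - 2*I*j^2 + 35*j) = 1/(j + 5*I)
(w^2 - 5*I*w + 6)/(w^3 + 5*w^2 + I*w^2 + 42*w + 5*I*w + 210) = (w + I)/(w^2 + w*(5 + 7*I) + 35*I)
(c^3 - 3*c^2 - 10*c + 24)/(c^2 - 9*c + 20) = (c^2 + c - 6)/(c - 5)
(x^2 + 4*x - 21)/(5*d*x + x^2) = (x^2 + 4*x - 21)/(x*(5*d + x))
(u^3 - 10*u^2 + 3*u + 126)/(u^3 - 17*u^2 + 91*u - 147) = (u^2 - 3*u - 18)/(u^2 - 10*u + 21)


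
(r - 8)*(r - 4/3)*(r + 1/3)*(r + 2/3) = r^4 - 25*r^3/3 + 14*r^2/9 + 232*r/27 + 64/27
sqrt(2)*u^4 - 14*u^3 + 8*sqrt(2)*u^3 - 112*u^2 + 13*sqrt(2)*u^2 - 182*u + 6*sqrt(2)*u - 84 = (u + 1)*(u + 6)*(u - 7*sqrt(2))*(sqrt(2)*u + sqrt(2))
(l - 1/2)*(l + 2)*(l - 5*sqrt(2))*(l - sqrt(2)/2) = l^4 - 11*sqrt(2)*l^3/2 + 3*l^3/2 - 33*sqrt(2)*l^2/4 + 4*l^2 + 15*l/2 + 11*sqrt(2)*l/2 - 5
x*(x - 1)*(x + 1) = x^3 - x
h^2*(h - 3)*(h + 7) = h^4 + 4*h^3 - 21*h^2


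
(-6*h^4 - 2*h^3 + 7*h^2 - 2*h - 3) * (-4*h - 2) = 24*h^5 + 20*h^4 - 24*h^3 - 6*h^2 + 16*h + 6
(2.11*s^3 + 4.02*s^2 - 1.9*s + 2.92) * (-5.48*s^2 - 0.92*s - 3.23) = -11.5628*s^5 - 23.9708*s^4 - 0.101699999999999*s^3 - 27.2382*s^2 + 3.4506*s - 9.4316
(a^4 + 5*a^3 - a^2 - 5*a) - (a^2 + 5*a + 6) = a^4 + 5*a^3 - 2*a^2 - 10*a - 6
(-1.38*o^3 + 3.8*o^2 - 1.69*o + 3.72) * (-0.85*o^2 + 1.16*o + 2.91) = 1.173*o^5 - 4.8308*o^4 + 1.8287*o^3 + 5.9356*o^2 - 0.6027*o + 10.8252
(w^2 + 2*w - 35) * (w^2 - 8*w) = w^4 - 6*w^3 - 51*w^2 + 280*w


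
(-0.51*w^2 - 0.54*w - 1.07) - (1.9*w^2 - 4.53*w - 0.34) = -2.41*w^2 + 3.99*w - 0.73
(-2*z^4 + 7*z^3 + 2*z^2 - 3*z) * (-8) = 16*z^4 - 56*z^3 - 16*z^2 + 24*z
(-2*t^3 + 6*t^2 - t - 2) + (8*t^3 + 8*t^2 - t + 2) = 6*t^3 + 14*t^2 - 2*t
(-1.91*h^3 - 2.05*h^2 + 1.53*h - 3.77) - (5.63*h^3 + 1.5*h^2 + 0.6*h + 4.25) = -7.54*h^3 - 3.55*h^2 + 0.93*h - 8.02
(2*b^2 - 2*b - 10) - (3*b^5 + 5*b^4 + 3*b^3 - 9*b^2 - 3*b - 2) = -3*b^5 - 5*b^4 - 3*b^3 + 11*b^2 + b - 8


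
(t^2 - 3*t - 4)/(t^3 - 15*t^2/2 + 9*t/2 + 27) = 2*(t^2 - 3*t - 4)/(2*t^3 - 15*t^2 + 9*t + 54)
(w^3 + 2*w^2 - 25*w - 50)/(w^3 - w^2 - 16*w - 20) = (w + 5)/(w + 2)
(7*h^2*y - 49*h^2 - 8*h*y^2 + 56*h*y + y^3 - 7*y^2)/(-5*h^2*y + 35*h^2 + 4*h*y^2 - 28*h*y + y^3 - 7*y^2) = (-7*h + y)/(5*h + y)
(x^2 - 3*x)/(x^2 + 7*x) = (x - 3)/(x + 7)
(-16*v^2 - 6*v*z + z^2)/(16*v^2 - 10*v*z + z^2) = (2*v + z)/(-2*v + z)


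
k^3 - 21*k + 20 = (k - 4)*(k - 1)*(k + 5)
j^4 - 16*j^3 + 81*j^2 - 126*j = j*(j - 7)*(j - 6)*(j - 3)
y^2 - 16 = (y - 4)*(y + 4)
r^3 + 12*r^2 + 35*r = r*(r + 5)*(r + 7)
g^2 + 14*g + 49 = (g + 7)^2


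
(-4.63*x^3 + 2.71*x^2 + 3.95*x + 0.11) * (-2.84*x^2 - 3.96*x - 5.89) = 13.1492*x^5 + 10.6384*x^4 + 5.3211*x^3 - 31.9163*x^2 - 23.7011*x - 0.6479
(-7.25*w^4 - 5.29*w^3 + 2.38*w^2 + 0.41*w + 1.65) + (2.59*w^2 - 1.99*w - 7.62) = -7.25*w^4 - 5.29*w^3 + 4.97*w^2 - 1.58*w - 5.97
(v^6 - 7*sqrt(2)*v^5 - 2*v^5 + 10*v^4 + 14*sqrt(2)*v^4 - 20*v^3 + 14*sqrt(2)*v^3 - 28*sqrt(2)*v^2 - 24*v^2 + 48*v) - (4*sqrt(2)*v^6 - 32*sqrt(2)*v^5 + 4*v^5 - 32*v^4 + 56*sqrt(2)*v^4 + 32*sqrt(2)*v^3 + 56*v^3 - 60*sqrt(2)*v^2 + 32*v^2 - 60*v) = -4*sqrt(2)*v^6 + v^6 - 6*v^5 + 25*sqrt(2)*v^5 - 42*sqrt(2)*v^4 + 42*v^4 - 76*v^3 - 18*sqrt(2)*v^3 - 56*v^2 + 32*sqrt(2)*v^2 + 108*v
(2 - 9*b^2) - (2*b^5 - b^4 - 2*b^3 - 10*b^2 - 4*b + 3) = -2*b^5 + b^4 + 2*b^3 + b^2 + 4*b - 1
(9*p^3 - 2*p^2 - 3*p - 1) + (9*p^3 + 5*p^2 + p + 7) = 18*p^3 + 3*p^2 - 2*p + 6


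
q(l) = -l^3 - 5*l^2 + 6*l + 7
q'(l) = -3*l^2 - 10*l + 6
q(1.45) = 2.14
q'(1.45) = -14.81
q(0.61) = 8.57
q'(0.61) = -1.22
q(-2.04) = -17.56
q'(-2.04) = 13.92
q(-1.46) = -9.31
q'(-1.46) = 14.21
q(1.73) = -2.76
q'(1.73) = -20.28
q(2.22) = -15.26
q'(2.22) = -30.99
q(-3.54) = -32.54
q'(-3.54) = 3.81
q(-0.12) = 6.21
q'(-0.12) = 7.16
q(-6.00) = 7.00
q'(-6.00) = -42.00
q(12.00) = -2369.00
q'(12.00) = -546.00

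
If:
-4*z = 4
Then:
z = -1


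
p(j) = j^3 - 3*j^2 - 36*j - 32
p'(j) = 3*j^2 - 6*j - 36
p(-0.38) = -18.81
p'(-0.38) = -33.29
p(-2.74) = 23.55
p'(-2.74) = 2.96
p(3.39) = -149.56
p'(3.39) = -21.86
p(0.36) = -45.30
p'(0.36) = -37.77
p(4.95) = -162.42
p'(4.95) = 7.81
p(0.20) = -39.31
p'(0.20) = -37.08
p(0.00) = -32.00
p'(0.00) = -36.00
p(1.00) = -70.00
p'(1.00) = -39.00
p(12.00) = 832.00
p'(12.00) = 324.00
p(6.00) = -140.00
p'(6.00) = 36.00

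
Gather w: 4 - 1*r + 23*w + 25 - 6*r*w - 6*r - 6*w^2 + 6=-7*r - 6*w^2 + w*(23 - 6*r) + 35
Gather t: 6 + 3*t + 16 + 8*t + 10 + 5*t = 16*t + 32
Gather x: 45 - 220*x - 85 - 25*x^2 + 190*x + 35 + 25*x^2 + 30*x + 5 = 0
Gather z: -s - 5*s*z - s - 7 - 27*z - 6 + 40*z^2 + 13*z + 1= -2*s + 40*z^2 + z*(-5*s - 14) - 12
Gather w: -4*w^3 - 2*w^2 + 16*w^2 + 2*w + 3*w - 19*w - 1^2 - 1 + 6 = -4*w^3 + 14*w^2 - 14*w + 4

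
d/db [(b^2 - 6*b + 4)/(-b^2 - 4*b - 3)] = 2*(-5*b^2 + b + 17)/(b^4 + 8*b^3 + 22*b^2 + 24*b + 9)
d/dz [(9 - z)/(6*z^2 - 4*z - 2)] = (3*z^2 - 54*z + 19)/(2*(9*z^4 - 12*z^3 - 2*z^2 + 4*z + 1))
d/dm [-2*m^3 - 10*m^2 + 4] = 2*m*(-3*m - 10)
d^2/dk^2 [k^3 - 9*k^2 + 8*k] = 6*k - 18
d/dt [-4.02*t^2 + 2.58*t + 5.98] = 2.58 - 8.04*t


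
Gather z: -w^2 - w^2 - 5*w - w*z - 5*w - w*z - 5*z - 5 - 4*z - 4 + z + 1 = -2*w^2 - 10*w + z*(-2*w - 8) - 8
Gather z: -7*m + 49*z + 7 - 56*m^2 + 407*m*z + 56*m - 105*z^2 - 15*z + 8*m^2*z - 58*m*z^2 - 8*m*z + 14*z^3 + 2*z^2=-56*m^2 + 49*m + 14*z^3 + z^2*(-58*m - 103) + z*(8*m^2 + 399*m + 34) + 7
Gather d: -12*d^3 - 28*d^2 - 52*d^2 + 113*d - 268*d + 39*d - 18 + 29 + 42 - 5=-12*d^3 - 80*d^2 - 116*d + 48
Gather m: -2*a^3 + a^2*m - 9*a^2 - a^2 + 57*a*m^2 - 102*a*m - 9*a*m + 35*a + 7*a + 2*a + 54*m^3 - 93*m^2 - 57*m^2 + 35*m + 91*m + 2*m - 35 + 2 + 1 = -2*a^3 - 10*a^2 + 44*a + 54*m^3 + m^2*(57*a - 150) + m*(a^2 - 111*a + 128) - 32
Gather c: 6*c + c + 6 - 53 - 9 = 7*c - 56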